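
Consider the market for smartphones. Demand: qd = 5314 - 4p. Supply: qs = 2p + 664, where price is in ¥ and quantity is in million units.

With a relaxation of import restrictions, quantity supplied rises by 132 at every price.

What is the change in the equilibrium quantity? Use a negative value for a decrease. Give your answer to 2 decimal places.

+88.00

Initially, 5314 - 4p = 2p + 664, so 4650 = 6p and p = 775, q = 2214.
The new curves are qd = 5314 - 4p (demand) and qs = 2p + 796 (supply).
Equate the new curves: 5314 - 4p = 2p + 796, giving 4518 = 6p, p = 753, q = 2302.
Δq = 2302 − 2214 = +88.00.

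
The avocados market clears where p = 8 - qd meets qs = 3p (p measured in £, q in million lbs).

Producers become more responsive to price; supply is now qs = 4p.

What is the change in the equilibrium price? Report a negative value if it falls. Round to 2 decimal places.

-0.40

Before the shock: 8 - p = 3p ⇒ 8 = 4p ⇒ p = 2, q = 6.
After the shift, demand is qd = 8 - p and supply is qs = 4p.
Clearing the new market: 8 - p = 4p, so p = 1.6 and q = 6.4.
Δp = 1.6 − 2 = -0.40.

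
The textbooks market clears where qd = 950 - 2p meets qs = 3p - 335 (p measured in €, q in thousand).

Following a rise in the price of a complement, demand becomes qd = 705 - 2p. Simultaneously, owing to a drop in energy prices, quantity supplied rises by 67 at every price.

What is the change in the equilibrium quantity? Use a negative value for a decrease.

-120.2

Solve the original market: 950 - 2p = 3p - 335, hence p = 257 and q = 436.
The new curves are qd = 705 - 2p (demand) and qs = 3p - 268 (supply).
Setting them equal: 705 - 2p = 3p - 268 → 973 = 5p, so p = 194.6 and q = 315.8.
Δq = 315.8 − 436 = -120.2.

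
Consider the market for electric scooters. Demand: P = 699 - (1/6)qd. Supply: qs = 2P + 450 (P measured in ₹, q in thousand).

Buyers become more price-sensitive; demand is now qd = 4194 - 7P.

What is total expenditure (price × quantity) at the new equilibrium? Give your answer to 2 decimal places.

533312.00

Original equilibrium: 4194 - 6P = 2P + 450 gives 3744 = 8P, so P = 468 and q = 1386.
The shock moves the curves to qd = 4194 - 7P and qs = 2P + 450.
New equilibrium: 4194 - 7P = 2P + 450 ⇒ 3744 = 9P ⇒ P = 416, q = 1282.
New expenditure = 416 × 1282 = 533312.00.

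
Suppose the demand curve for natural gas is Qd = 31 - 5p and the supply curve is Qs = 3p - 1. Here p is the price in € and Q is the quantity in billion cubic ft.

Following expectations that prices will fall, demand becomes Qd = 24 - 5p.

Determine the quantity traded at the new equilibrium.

Before the shock: 31 - 5p = 3p - 1 ⇒ 32 = 8p ⇒ p = 4, Q = 11.
With the change applied: demand Qd = 24 - 5p, supply Qs = 3p - 1.
Setting them equal: 24 - 5p = 3p - 1 → 25 = 8p, so p = 3.125 and Q = 8.375.

8.375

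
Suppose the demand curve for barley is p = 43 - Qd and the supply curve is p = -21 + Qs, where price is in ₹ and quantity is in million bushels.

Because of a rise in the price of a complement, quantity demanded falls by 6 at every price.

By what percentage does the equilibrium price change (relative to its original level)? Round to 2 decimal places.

-27.27

Solve the original market: 43 - p = p + 21, hence p = 11 and Q = 32.
The shock moves the curves to Qd = 37 - p and Qs = p + 21.
Clearing the new market: 37 - p = p + 21, so p = 8 and Q = 29.
%Δp = (8 − 11) / 11 × 100 = -27.27%.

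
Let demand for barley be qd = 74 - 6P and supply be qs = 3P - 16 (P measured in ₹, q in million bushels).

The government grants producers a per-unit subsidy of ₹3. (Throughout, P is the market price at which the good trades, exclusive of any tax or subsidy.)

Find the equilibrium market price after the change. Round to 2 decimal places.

Original equilibrium: 74 - 6P = 3P - 16 gives 90 = 9P, so P = 10 and q = 14.
Since sellers receive the price plus the subsidy, the effective supply curve becomes qs = 3P - 7.
Clearing the new market: 74 - 6P = 3P - 7, so P = 9 and q = 20.

9.00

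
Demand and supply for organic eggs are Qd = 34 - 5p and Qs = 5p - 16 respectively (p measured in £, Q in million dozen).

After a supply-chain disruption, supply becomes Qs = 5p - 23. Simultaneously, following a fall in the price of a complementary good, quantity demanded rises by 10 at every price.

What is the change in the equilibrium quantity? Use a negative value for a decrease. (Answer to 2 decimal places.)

+1.50

Original equilibrium: 34 - 5p = 5p - 16 gives 50 = 10p, so p = 5 and Q = 9.
After the shift, demand is Qd = 44 - 5p and supply is Qs = 5p - 23.
New equilibrium: 44 - 5p = 5p - 23 ⇒ 67 = 10p ⇒ p = 6.7, Q = 10.5.
ΔQ = 10.5 − 9 = +1.50.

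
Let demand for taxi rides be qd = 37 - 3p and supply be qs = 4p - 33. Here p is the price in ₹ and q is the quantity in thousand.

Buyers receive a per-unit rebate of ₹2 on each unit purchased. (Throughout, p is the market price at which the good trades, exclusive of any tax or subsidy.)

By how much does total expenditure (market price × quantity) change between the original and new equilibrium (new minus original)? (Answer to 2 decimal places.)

Solve the original market: 37 - 3p = 4p - 33, hence p = 10 and q = 7.
Since buyers' out-of-pocket price is the market price minus the rebate, the effective demand curve becomes qd = 43 - 3p.
Setting them equal: 43 - 3p = 4p - 33 → 76 = 7p, so p = 76/7 ≈ 10.8571 and q = 73/7 ≈ 10.4286.
Expenditure moves from 10×7 = 70 to 10.8571×10.4286 = 113.2245; change = +43.22.

+43.22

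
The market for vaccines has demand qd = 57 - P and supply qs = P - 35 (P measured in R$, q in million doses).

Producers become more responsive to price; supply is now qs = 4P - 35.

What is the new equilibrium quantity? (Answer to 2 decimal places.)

38.60

Solve the original market: 57 - P = P - 35, hence P = 46 and q = 11.
After the shift, demand is qd = 57 - P and supply is qs = 4P - 35.
New equilibrium: 57 - P = 4P - 35 ⇒ 92 = 5P ⇒ P = 18.4, q = 38.6.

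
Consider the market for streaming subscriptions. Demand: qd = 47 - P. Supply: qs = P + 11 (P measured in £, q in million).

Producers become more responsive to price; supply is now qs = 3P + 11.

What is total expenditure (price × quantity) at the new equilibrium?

Initially, 47 - P = P + 11, so 36 = 2P and P = 18, q = 29.
After the shift, demand is qd = 47 - P and supply is qs = 3P + 11.
Setting them equal: 47 - P = 3P + 11 → 36 = 4P, so P = 9 and q = 38.
New expenditure = 9 × 38 = 342.

342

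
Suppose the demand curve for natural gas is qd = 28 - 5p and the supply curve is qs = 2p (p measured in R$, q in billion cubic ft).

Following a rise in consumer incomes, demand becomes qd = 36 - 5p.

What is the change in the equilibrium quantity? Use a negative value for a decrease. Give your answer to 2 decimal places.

Initially, 28 - 5p = 2p, so 28 = 7p and p = 4, q = 8.
The new curves are qd = 36 - 5p (demand) and qs = 2p (supply).
Clearing the new market: 36 - 5p = 2p, so p = 36/7 ≈ 5.1429 and q = 72/7 ≈ 10.2857.
Δq = 10.2857 − 8 = +2.29.

+2.29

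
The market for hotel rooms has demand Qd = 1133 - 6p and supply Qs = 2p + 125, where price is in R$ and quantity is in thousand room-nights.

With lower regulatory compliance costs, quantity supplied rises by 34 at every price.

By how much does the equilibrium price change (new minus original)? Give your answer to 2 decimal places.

Initially, 1133 - 6p = 2p + 125, so 1008 = 8p and p = 126, Q = 377.
The shock moves the curves to Qd = 1133 - 6p and Qs = 2p + 159.
New equilibrium: 1133 - 6p = 2p + 159 ⇒ 974 = 8p ⇒ p = 121.75, Q = 402.5.
Δp = 121.75 − 126 = -4.25.

-4.25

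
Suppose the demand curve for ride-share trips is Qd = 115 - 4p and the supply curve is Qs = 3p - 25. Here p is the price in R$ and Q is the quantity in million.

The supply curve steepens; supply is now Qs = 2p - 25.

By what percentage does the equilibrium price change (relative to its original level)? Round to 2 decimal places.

Solve the original market: 115 - 4p = 3p - 25, hence p = 20 and Q = 35.
The new curves are Qd = 115 - 4p (demand) and Qs = 2p - 25 (supply).
Clearing the new market: 115 - 4p = 2p - 25, so p = 70/3 ≈ 23.3333 and Q = 65/3 ≈ 21.6667.
%Δp = (23.3333 − 20) / 20 × 100 = +16.67%.

+16.67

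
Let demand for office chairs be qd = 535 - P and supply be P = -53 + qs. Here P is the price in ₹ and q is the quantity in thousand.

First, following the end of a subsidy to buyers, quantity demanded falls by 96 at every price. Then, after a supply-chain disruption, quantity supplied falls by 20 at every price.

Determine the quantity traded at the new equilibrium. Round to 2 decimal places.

236.00

Original equilibrium: 535 - P = P + 53 gives 482 = 2P, so P = 241 and q = 294.
With the change applied: demand qd = 439 - P, supply qs = P + 33.
Clearing the new market: 439 - P = P + 33, so P = 203 and q = 236.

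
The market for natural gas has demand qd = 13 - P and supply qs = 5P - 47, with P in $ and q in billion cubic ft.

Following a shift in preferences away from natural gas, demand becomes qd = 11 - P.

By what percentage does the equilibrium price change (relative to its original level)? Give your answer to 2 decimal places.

-3.33

Original equilibrium: 13 - P = 5P - 47 gives 60 = 6P, so P = 10 and q = 3.
After the shift, demand is qd = 11 - P and supply is qs = 5P - 47.
Setting them equal: 11 - P = 5P - 47 → 58 = 6P, so P = 29/3 ≈ 9.6667 and q = 4/3 ≈ 1.3333.
%ΔP = (9.6667 − 10) / 10 × 100 = -3.33%.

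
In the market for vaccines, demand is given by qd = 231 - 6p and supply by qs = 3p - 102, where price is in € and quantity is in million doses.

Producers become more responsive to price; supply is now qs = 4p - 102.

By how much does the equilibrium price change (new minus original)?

-3.7

Original equilibrium: 231 - 6p = 3p - 102 gives 333 = 9p, so p = 37 and q = 9.
After the shift, demand is qd = 231 - 6p and supply is qs = 4p - 102.
Clearing the new market: 231 - 6p = 4p - 102, so p = 33.3 and q = 31.2.
Δp = 33.3 − 37 = -3.7.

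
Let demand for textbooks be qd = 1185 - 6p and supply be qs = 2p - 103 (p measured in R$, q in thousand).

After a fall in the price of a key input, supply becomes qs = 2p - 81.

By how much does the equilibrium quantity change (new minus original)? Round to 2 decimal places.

Before the shock: 1185 - 6p = 2p - 103 ⇒ 1288 = 8p ⇒ p = 161, q = 219.
With the change applied: demand qd = 1185 - 6p, supply qs = 2p - 81.
Clearing the new market: 1185 - 6p = 2p - 81, so p = 158.25 and q = 235.5.
Δq = 235.5 − 219 = +16.50.

+16.50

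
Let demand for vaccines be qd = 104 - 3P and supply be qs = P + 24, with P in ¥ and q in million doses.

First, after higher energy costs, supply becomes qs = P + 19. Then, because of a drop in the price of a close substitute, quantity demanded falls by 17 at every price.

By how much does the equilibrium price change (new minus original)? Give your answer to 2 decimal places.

Initially, 104 - 3P = P + 24, so 80 = 4P and P = 20, q = 44.
With the change applied: demand qd = 87 - 3P, supply qs = P + 19.
Setting them equal: 87 - 3P = P + 19 → 68 = 4P, so P = 17 and q = 36.
ΔP = 17 − 20 = -3.00.

-3.00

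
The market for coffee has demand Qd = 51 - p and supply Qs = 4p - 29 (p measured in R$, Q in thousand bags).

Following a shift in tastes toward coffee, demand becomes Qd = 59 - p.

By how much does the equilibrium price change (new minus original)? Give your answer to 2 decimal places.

Initially, 51 - p = 4p - 29, so 80 = 5p and p = 16, Q = 35.
The new curves are Qd = 59 - p (demand) and Qs = 4p - 29 (supply).
Equate the new curves: 59 - p = 4p - 29, giving 88 = 5p, p = 17.6, Q = 41.4.
Δp = 17.6 − 16 = +1.60.

+1.60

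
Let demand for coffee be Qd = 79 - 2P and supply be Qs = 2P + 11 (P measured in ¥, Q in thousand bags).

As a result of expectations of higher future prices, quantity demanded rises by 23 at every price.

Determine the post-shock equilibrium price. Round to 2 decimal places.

Initially, 79 - 2P = 2P + 11, so 68 = 4P and P = 17, Q = 45.
After the shift, demand is Qd = 102 - 2P and supply is Qs = 2P + 11.
Clearing the new market: 102 - 2P = 2P + 11, so P = 22.75 and Q = 56.5.

22.75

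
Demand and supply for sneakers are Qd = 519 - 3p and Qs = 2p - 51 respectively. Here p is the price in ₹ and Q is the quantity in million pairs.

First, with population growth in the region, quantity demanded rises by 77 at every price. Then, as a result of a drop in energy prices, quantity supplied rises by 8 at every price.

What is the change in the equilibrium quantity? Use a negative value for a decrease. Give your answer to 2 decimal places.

+35.60

Initially, 519 - 3p = 2p - 51, so 570 = 5p and p = 114, Q = 177.
After the shift, demand is Qd = 596 - 3p and supply is Qs = 2p - 43.
Equate the new curves: 596 - 3p = 2p - 43, giving 639 = 5p, p = 127.8, Q = 212.6.
ΔQ = 212.6 − 177 = +35.60.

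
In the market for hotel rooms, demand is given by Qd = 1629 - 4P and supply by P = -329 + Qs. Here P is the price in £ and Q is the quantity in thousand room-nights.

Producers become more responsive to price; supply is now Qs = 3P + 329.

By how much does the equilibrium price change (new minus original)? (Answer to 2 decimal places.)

-74.29

Before the shock: 1629 - 4P = P + 329 ⇒ 1300 = 5P ⇒ P = 260, Q = 589.
The new curves are Qd = 1629 - 4P (demand) and Qs = 3P + 329 (supply).
Equate the new curves: 1629 - 4P = 3P + 329, giving 1300 = 7P, P = 1300/7 ≈ 185.7143, Q = 6203/7 ≈ 886.1429.
ΔP = 185.7143 − 260 = -74.29.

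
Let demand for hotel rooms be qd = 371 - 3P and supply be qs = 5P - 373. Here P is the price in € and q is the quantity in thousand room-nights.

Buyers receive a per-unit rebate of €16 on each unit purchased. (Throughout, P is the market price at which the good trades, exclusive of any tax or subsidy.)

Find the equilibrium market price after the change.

99

Solve the original market: 371 - 3P = 5P - 373, hence P = 93 and q = 92.
Since buyers' out-of-pocket price is the market price minus the rebate, the effective demand curve becomes qd = 419 - 3P.
Clearing the new market: 419 - 3P = 5P - 373, so P = 99 and q = 122.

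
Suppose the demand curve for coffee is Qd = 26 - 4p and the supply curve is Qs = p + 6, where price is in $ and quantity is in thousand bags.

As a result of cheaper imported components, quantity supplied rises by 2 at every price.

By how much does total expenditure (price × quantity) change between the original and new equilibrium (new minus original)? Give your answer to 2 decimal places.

+1.76

Initially, 26 - 4p = p + 6, so 20 = 5p and p = 4, Q = 10.
The new curves are Qd = 26 - 4p (demand) and Qs = p + 8 (supply).
Equate the new curves: 26 - 4p = p + 8, giving 18 = 5p, p = 3.6, Q = 11.6.
Expenditure moves from 4×10 = 40 to 3.6×11.6 = 41.76; change = +1.76.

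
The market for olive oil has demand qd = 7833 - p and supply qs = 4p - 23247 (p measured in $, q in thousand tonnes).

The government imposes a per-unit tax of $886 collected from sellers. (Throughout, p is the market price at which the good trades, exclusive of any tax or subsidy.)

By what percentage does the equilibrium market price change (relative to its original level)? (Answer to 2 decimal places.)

+11.40

Solve the original market: 7833 - p = 4p - 23247, hence p = 6216 and q = 1617.
Since sellers keep the price net of the tax, the effective supply curve becomes qs = 4p - 26791.
Equate the new curves: 7833 - p = 4p - 26791, giving 34624 = 5p, p = 6924.8, q = 908.2.
%Δp = (6924.8 − 6216) / 6216 × 100 = +11.40%.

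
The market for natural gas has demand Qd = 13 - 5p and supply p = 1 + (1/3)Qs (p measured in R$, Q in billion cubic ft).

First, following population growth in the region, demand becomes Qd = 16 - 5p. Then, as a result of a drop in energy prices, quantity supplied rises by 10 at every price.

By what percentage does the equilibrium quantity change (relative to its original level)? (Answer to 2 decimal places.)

Initially, 13 - 5p = 3p - 3, so 16 = 8p and p = 2, Q = 3.
With the change applied: demand Qd = 16 - 5p, supply Qs = 3p + 7.
New equilibrium: 16 - 5p = 3p + 7 ⇒ 9 = 8p ⇒ p = 1.125, Q = 10.375.
%ΔQ = (10.375 − 3) / 3 × 100 = +245.83%.

+245.83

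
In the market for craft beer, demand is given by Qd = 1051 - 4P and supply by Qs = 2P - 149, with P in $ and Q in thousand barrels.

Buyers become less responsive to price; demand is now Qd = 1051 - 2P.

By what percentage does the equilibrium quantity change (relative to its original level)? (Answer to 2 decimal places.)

Initially, 1051 - 4P = 2P - 149, so 1200 = 6P and P = 200, Q = 251.
After the shift, demand is Qd = 1051 - 2P and supply is Qs = 2P - 149.
Setting them equal: 1051 - 2P = 2P - 149 → 1200 = 4P, so P = 300 and Q = 451.
%ΔQ = (451 − 251) / 251 × 100 = +79.68%.

+79.68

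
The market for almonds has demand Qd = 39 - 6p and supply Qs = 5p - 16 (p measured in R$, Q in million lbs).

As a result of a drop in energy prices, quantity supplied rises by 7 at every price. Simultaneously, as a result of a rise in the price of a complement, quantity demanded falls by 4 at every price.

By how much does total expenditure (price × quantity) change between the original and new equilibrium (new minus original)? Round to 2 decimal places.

-1.00

Solve the original market: 39 - 6p = 5p - 16, hence p = 5 and Q = 9.
The new curves are Qd = 35 - 6p (demand) and Qs = 5p - 9 (supply).
New equilibrium: 35 - 6p = 5p - 9 ⇒ 44 = 11p ⇒ p = 4, Q = 11.
Expenditure moves from 5×9 = 45 to 4×11 = 44; change = -1.00.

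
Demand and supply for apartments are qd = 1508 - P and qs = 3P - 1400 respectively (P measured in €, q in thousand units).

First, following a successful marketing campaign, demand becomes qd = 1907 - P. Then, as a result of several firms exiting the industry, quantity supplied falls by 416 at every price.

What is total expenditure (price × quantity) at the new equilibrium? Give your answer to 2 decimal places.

Initially, 1508 - P = 3P - 1400, so 2908 = 4P and P = 727, q = 781.
After the shift, demand is qd = 1907 - P and supply is qs = 3P - 1816.
Equate the new curves: 1907 - P = 3P - 1816, giving 3723 = 4P, P = 930.75, q = 976.25.
New expenditure = 930.75 × 976.25 = 908644.69.

908644.69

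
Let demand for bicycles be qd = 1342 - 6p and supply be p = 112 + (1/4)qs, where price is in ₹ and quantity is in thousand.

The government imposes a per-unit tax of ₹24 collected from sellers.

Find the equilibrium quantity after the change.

210.4

Before the shock: 1342 - 6p = 4p - 448 ⇒ 1790 = 10p ⇒ p = 179, q = 268.
Since sellers keep the price net of the tax, the effective supply curve becomes qs = 4p - 544.
Setting them equal: 1342 - 6p = 4p - 544 → 1886 = 10p, so p = 188.6 and q = 210.4.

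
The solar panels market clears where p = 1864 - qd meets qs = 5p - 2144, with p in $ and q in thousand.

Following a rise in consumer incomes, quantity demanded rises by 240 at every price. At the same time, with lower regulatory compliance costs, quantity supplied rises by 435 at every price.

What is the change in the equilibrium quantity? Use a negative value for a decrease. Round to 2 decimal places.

+272.50

Before the shock: 1864 - p = 5p - 2144 ⇒ 4008 = 6p ⇒ p = 668, q = 1196.
With the change applied: demand qd = 2104 - p, supply qs = 5p - 1709.
New equilibrium: 2104 - p = 5p - 1709 ⇒ 3813 = 6p ⇒ p = 635.5, q = 1468.5.
Δq = 1468.5 − 1196 = +272.50.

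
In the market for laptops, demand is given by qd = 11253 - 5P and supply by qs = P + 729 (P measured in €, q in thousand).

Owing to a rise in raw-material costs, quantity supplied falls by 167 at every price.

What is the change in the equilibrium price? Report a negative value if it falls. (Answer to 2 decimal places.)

+27.83

Initially, 11253 - 5P = P + 729, so 10524 = 6P and P = 1754, q = 2483.
The new curves are qd = 11253 - 5P (demand) and qs = P + 562 (supply).
Setting them equal: 11253 - 5P = P + 562 → 10691 = 6P, so P = 10691/6 ≈ 1781.8333 and q = 14063/6 ≈ 2343.8333.
ΔP = 1781.8333 − 1754 = +27.83.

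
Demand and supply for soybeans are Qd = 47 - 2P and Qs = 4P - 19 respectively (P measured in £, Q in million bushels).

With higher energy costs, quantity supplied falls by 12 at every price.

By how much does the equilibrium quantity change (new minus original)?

-4

Before the shock: 47 - 2P = 4P - 19 ⇒ 66 = 6P ⇒ P = 11, Q = 25.
After the shift, demand is Qd = 47 - 2P and supply is Qs = 4P - 31.
Setting them equal: 47 - 2P = 4P - 31 → 78 = 6P, so P = 13 and Q = 21.
ΔQ = 21 − 25 = -4.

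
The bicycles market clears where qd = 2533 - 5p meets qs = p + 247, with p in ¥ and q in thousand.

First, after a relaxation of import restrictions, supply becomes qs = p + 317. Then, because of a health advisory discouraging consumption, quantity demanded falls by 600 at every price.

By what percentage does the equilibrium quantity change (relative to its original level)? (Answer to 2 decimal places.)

-6.63

Initially, 2533 - 5p = p + 247, so 2286 = 6p and p = 381, q = 628.
The new curves are qd = 1933 - 5p (demand) and qs = p + 317 (supply).
Clearing the new market: 1933 - 5p = p + 317, so p = 808/3 ≈ 269.3333 and q = 1759/3 ≈ 586.3333.
%Δq = (586.3333 − 628) / 628 × 100 = -6.63%.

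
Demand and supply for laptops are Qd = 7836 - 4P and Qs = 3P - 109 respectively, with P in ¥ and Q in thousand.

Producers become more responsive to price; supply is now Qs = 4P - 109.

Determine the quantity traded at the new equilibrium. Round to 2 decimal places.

3863.50

Initially, 7836 - 4P = 3P - 109, so 7945 = 7P and P = 1135, Q = 3296.
The shock moves the curves to Qd = 7836 - 4P and Qs = 4P - 109.
Equate the new curves: 7836 - 4P = 4P - 109, giving 7945 = 8P, P = 993.125, Q = 3863.5.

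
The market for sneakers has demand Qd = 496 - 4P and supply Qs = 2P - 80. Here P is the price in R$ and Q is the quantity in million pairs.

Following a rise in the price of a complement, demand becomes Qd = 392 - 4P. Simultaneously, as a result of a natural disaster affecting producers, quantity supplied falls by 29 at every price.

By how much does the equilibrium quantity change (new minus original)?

Solve the original market: 496 - 4P = 2P - 80, hence P = 96 and Q = 112.
The shock moves the curves to Qd = 392 - 4P and Qs = 2P - 109.
New equilibrium: 392 - 4P = 2P - 109 ⇒ 501 = 6P ⇒ P = 83.5, Q = 58.
ΔQ = 58 − 112 = -54.

-54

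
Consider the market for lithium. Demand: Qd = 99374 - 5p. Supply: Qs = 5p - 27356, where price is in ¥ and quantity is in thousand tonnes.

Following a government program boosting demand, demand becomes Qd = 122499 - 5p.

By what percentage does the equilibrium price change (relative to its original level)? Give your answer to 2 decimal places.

+18.25

Initially, 99374 - 5p = 5p - 27356, so 126730 = 10p and p = 12673, Q = 36009.
After the shift, demand is Qd = 122499 - 5p and supply is Qs = 5p - 27356.
Equate the new curves: 122499 - 5p = 5p - 27356, giving 149855 = 10p, p = 14985.5, Q = 47571.5.
%Δp = (14985.5 − 12673) / 12673 × 100 = +18.25%.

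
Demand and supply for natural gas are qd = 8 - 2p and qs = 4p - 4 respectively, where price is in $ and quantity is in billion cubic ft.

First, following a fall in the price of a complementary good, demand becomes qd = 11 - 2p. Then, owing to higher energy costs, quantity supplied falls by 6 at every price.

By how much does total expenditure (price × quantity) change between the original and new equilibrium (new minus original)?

Before the shock: 8 - 2p = 4p - 4 ⇒ 12 = 6p ⇒ p = 2, q = 4.
The new curves are qd = 11 - 2p (demand) and qs = 4p - 10 (supply).
Clearing the new market: 11 - 2p = 4p - 10, so p = 3.5 and q = 4.
Expenditure moves from 2×4 = 8 to 3.5×4 = 14; change = +6.

+6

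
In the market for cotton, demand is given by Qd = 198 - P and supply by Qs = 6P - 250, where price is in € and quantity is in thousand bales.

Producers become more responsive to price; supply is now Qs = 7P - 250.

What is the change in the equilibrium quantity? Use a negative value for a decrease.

+8

Solve the original market: 198 - P = 6P - 250, hence P = 64 and Q = 134.
With the change applied: demand Qd = 198 - P, supply Qs = 7P - 250.
New equilibrium: 198 - P = 7P - 250 ⇒ 448 = 8P ⇒ P = 56, Q = 142.
ΔQ = 142 − 134 = +8.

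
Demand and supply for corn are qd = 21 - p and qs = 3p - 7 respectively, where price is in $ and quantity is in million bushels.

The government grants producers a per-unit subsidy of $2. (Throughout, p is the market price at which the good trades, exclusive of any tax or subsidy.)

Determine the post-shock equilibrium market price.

Original equilibrium: 21 - p = 3p - 7 gives 28 = 4p, so p = 7 and q = 14.
Since sellers receive the price plus the subsidy, the effective supply curve becomes qs = 3p - 1.
Equate the new curves: 21 - p = 3p - 1, giving 22 = 4p, p = 5.5, q = 15.5.

5.5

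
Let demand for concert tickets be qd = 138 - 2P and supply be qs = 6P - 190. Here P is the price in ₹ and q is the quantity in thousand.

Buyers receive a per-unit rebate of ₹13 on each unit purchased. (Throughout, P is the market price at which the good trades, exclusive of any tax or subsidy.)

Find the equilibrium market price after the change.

Solve the original market: 138 - 2P = 6P - 190, hence P = 41 and q = 56.
Since buyers' out-of-pocket price is the market price minus the rebate, the effective demand curve becomes qd = 164 - 2P.
New equilibrium: 164 - 2P = 6P - 190 ⇒ 354 = 8P ⇒ P = 44.25, q = 75.5.

44.25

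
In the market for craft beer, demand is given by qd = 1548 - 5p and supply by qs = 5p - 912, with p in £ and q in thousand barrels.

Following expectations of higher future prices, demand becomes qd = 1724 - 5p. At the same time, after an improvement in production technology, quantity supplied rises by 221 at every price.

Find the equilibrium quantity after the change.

516.5

Solve the original market: 1548 - 5p = 5p - 912, hence p = 246 and q = 318.
After the shift, demand is qd = 1724 - 5p and supply is qs = 5p - 691.
New equilibrium: 1724 - 5p = 5p - 691 ⇒ 2415 = 10p ⇒ p = 241.5, q = 516.5.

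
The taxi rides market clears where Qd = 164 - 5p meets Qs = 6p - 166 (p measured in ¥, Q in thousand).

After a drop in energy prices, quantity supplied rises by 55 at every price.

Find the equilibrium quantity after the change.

Original equilibrium: 164 - 5p = 6p - 166 gives 330 = 11p, so p = 30 and Q = 14.
The new curves are Qd = 164 - 5p (demand) and Qs = 6p - 111 (supply).
New equilibrium: 164 - 5p = 6p - 111 ⇒ 275 = 11p ⇒ p = 25, Q = 39.

39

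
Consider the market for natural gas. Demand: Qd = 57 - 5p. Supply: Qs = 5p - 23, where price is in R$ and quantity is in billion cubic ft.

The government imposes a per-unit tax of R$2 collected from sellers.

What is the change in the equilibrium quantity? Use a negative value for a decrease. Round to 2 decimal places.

-5.00

Original equilibrium: 57 - 5p = 5p - 23 gives 80 = 10p, so p = 8 and Q = 17.
Since sellers keep the price net of the tax, the effective supply curve becomes Qs = 5p - 33.
Equate the new curves: 57 - 5p = 5p - 33, giving 90 = 10p, p = 9, Q = 12.
ΔQ = 12 − 17 = -5.00.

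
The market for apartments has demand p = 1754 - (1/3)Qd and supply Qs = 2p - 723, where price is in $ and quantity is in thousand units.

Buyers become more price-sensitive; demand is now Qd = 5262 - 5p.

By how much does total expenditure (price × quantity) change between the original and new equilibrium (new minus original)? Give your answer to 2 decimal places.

-1156302.00

Before the shock: 5262 - 3p = 2p - 723 ⇒ 5985 = 5p ⇒ p = 1197, Q = 1671.
After the shift, demand is Qd = 5262 - 5p and supply is Qs = 2p - 723.
New equilibrium: 5262 - 5p = 2p - 723 ⇒ 5985 = 7p ⇒ p = 855, Q = 987.
Expenditure moves from 1197×1671 = 2000187 to 855×987 = 843885; change = -1156302.00.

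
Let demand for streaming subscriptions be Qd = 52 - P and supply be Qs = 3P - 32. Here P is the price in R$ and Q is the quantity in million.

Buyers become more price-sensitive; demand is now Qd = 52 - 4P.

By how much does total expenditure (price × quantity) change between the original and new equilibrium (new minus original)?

Before the shock: 52 - P = 3P - 32 ⇒ 84 = 4P ⇒ P = 21, Q = 31.
The new curves are Qd = 52 - 4P (demand) and Qs = 3P - 32 (supply).
Equate the new curves: 52 - 4P = 3P - 32, giving 84 = 7P, P = 12, Q = 4.
Expenditure moves from 21×31 = 651 to 12×4 = 48; change = -603.

-603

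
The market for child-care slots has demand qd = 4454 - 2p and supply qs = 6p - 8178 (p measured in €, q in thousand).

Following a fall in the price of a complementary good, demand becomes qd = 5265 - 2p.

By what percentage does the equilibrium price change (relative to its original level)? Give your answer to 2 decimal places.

+6.42

Initially, 4454 - 2p = 6p - 8178, so 12632 = 8p and p = 1579, q = 1296.
With the change applied: demand qd = 5265 - 2p, supply qs = 6p - 8178.
Setting them equal: 5265 - 2p = 6p - 8178 → 13443 = 8p, so p = 1680.375 and q = 1904.25.
%Δp = (1680.375 − 1579) / 1579 × 100 = +6.42%.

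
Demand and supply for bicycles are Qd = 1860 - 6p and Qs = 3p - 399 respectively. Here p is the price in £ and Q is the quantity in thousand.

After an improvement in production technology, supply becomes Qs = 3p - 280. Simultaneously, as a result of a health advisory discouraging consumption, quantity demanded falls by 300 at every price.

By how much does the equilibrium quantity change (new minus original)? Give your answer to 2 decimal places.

-20.67

Original equilibrium: 1860 - 6p = 3p - 399 gives 2259 = 9p, so p = 251 and Q = 354.
The shock moves the curves to Qd = 1560 - 6p and Qs = 3p - 280.
Setting them equal: 1560 - 6p = 3p - 280 → 1840 = 9p, so p = 1840/9 ≈ 204.4444 and Q = 1000/3 ≈ 333.3333.
ΔQ = 333.3333 − 354 = -20.67.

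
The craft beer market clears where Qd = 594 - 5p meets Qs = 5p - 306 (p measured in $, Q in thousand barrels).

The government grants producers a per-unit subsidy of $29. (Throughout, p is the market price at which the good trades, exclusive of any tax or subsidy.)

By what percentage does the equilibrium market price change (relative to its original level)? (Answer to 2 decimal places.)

Solve the original market: 594 - 5p = 5p - 306, hence p = 90 and Q = 144.
Since sellers receive the price plus the subsidy, the effective supply curve becomes Qs = 5p - 161.
New equilibrium: 594 - 5p = 5p - 161 ⇒ 755 = 10p ⇒ p = 75.5, Q = 216.5.
%Δp = (75.5 − 90) / 90 × 100 = -16.11%.

-16.11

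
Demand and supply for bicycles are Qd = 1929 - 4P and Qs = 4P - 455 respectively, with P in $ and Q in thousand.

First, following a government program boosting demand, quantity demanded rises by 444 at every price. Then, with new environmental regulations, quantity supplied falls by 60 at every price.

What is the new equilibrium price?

Solve the original market: 1929 - 4P = 4P - 455, hence P = 298 and Q = 737.
The shock moves the curves to Qd = 2373 - 4P and Qs = 4P - 515.
Equate the new curves: 2373 - 4P = 4P - 515, giving 2888 = 8P, P = 361, Q = 929.

361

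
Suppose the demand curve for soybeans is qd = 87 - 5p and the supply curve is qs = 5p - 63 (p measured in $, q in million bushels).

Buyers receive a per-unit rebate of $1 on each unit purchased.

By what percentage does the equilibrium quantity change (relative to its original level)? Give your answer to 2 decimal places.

+20.83

Before the shock: 87 - 5p = 5p - 63 ⇒ 150 = 10p ⇒ p = 15, q = 12.
Since buyers' out-of-pocket price is the market price minus the rebate, the effective demand curve becomes qd = 92 - 5p.
New equilibrium: 92 - 5p = 5p - 63 ⇒ 155 = 10p ⇒ p = 15.5, q = 14.5.
%Δq = (14.5 − 12) / 12 × 100 = +20.83%.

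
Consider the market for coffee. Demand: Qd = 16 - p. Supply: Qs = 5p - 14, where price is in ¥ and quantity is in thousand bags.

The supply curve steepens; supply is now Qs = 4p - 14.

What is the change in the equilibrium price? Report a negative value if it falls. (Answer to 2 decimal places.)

Before the shock: 16 - p = 5p - 14 ⇒ 30 = 6p ⇒ p = 5, Q = 11.
The new curves are Qd = 16 - p (demand) and Qs = 4p - 14 (supply).
New equilibrium: 16 - p = 4p - 14 ⇒ 30 = 5p ⇒ p = 6, Q = 10.
Δp = 6 − 5 = +1.00.

+1.00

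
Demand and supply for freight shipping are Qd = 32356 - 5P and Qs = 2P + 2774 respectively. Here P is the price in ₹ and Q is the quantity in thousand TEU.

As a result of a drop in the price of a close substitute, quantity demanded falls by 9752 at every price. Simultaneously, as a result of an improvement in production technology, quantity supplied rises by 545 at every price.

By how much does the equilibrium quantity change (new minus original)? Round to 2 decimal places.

-2397.00

Before the shock: 32356 - 5P = 2P + 2774 ⇒ 29582 = 7P ⇒ P = 4226, Q = 11226.
The new curves are Qd = 22604 - 5P (demand) and Qs = 2P + 3319 (supply).
Equate the new curves: 22604 - 5P = 2P + 3319, giving 19285 = 7P, P = 2755, Q = 8829.
ΔQ = 8829 − 11226 = -2397.00.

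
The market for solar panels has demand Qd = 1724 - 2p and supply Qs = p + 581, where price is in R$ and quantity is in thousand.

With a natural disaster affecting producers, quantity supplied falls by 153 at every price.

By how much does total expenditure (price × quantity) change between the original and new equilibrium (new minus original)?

Initially, 1724 - 2p = p + 581, so 1143 = 3p and p = 381, Q = 962.
After the shift, demand is Qd = 1724 - 2p and supply is Qs = p + 428.
Equate the new curves: 1724 - 2p = p + 428, giving 1296 = 3p, p = 432, Q = 860.
Expenditure moves from 381×962 = 366522 to 432×860 = 371520; change = +4998.

+4998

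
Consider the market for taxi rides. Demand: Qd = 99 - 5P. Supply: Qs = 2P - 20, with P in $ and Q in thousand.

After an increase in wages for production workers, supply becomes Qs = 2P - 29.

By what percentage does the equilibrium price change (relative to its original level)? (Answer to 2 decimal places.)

+7.56

Original equilibrium: 99 - 5P = 2P - 20 gives 119 = 7P, so P = 17 and Q = 14.
After the shift, demand is Qd = 99 - 5P and supply is Qs = 2P - 29.
Setting them equal: 99 - 5P = 2P - 29 → 128 = 7P, so P = 128/7 ≈ 18.2857 and Q = 53/7 ≈ 7.5714.
%ΔP = (18.2857 − 17) / 17 × 100 = +7.56%.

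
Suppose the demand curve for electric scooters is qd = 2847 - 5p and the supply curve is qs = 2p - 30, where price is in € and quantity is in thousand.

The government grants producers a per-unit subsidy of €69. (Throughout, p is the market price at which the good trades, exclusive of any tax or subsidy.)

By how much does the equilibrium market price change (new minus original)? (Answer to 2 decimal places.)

-19.71

Before the shock: 2847 - 5p = 2p - 30 ⇒ 2877 = 7p ⇒ p = 411, q = 792.
Since sellers receive the price plus the subsidy, the effective supply curve becomes qs = 2p + 108.
Clearing the new market: 2847 - 5p = 2p + 108, so p = 2739/7 ≈ 391.2857 and q = 6234/7 ≈ 890.5714.
Δp = 391.2857 − 411 = -19.71.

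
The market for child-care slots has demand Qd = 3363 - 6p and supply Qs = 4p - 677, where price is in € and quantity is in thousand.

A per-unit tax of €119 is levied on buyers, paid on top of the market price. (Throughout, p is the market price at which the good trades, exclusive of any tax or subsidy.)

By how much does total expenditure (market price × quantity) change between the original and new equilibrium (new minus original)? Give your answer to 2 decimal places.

-162035.16

Original equilibrium: 3363 - 6p = 4p - 677 gives 4040 = 10p, so p = 404 and Q = 939.
Since buyers pay the price plus the tax, the effective demand curve becomes Qd = 2649 - 6p.
New equilibrium: 2649 - 6p = 4p - 677 ⇒ 3326 = 10p ⇒ p = 332.6, Q = 653.4.
Expenditure moves from 404×939 = 379356 to 332.6×653.4 = 217320.84; change = -162035.16.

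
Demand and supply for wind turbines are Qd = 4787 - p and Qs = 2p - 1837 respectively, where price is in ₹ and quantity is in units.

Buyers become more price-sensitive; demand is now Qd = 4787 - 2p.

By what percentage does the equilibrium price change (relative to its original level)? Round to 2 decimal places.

Solve the original market: 4787 - p = 2p - 1837, hence p = 2208 and Q = 2579.
With the change applied: demand Qd = 4787 - 2p, supply Qs = 2p - 1837.
New equilibrium: 4787 - 2p = 2p - 1837 ⇒ 6624 = 4p ⇒ p = 1656, Q = 1475.
%Δp = (1656 − 2208) / 2208 × 100 = -25.00%.

-25.00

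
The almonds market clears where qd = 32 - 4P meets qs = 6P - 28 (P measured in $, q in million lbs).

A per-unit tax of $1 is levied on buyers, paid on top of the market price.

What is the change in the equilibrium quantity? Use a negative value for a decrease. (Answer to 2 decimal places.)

Initially, 32 - 4P = 6P - 28, so 60 = 10P and P = 6, q = 8.
Since buyers pay the price plus the tax, the effective demand curve becomes qd = 28 - 4P.
New equilibrium: 28 - 4P = 6P - 28 ⇒ 56 = 10P ⇒ P = 5.6, q = 5.6.
Δq = 5.6 − 8 = -2.40.

-2.40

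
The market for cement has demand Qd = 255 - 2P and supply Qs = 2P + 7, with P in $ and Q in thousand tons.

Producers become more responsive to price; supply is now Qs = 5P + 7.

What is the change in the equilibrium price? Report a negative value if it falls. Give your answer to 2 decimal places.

Initially, 255 - 2P = 2P + 7, so 248 = 4P and P = 62, Q = 131.
The new curves are Qd = 255 - 2P (demand) and Qs = 5P + 7 (supply).
Clearing the new market: 255 - 2P = 5P + 7, so P = 248/7 ≈ 35.4286 and Q = 1289/7 ≈ 184.1429.
ΔP = 35.4286 − 62 = -26.57.

-26.57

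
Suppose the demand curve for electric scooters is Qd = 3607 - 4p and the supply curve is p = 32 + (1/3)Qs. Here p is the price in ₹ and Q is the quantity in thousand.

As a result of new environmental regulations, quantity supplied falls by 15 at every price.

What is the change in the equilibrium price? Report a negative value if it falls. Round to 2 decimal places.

Original equilibrium: 3607 - 4p = 3p - 96 gives 3703 = 7p, so p = 529 and Q = 1491.
The new curves are Qd = 3607 - 4p (demand) and Qs = 3p - 111 (supply).
Setting them equal: 3607 - 4p = 3p - 111 → 3718 = 7p, so p = 3718/7 ≈ 531.1429 and Q = 10377/7 ≈ 1482.4286.
Δp = 531.1429 − 529 = +2.14.

+2.14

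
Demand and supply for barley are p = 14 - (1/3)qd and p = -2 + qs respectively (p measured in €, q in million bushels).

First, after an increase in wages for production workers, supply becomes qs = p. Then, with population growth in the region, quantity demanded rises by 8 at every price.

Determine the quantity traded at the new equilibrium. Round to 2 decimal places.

12.50

Solve the original market: 42 - 3p = p + 2, hence p = 10 and q = 12.
The shock moves the curves to qd = 50 - 3p and qs = p.
New equilibrium: 50 - 3p = p ⇒ 50 = 4p ⇒ p = 12.5, q = 12.5.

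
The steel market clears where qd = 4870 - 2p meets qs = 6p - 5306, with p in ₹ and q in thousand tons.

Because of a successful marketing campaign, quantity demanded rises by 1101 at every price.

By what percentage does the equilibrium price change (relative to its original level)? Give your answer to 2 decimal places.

+10.82

Solve the original market: 4870 - 2p = 6p - 5306, hence p = 1272 and q = 2326.
The shock moves the curves to qd = 5971 - 2p and qs = 6p - 5306.
New equilibrium: 5971 - 2p = 6p - 5306 ⇒ 11277 = 8p ⇒ p = 1409.625, q = 3151.75.
%Δp = (1409.625 − 1272) / 1272 × 100 = +10.82%.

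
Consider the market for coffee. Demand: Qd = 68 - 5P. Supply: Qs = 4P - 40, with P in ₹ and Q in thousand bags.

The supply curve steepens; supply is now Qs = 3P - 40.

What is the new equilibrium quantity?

0.5

Solve the original market: 68 - 5P = 4P - 40, hence P = 12 and Q = 8.
With the change applied: demand Qd = 68 - 5P, supply Qs = 3P - 40.
Clearing the new market: 68 - 5P = 3P - 40, so P = 13.5 and Q = 0.5.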